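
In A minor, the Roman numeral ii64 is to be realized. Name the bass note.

F#

ii in A minor has root B; the chord is B-D-F#.
The figure 64 means second inversion — the fifth is in the bass.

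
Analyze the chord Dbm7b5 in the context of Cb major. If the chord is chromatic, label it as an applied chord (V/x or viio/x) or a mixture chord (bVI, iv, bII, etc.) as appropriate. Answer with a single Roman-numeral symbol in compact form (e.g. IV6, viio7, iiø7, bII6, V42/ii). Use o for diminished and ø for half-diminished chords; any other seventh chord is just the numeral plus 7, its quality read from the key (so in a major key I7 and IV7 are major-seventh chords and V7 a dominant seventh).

iiø7

The pitches Db-Fb-Abb-Cb form a half-diminished seventh chord rooted on Db.
Db is the second degree of Cb major. This is the half-diminished supertonic seventh, borrowed from the parallel minor.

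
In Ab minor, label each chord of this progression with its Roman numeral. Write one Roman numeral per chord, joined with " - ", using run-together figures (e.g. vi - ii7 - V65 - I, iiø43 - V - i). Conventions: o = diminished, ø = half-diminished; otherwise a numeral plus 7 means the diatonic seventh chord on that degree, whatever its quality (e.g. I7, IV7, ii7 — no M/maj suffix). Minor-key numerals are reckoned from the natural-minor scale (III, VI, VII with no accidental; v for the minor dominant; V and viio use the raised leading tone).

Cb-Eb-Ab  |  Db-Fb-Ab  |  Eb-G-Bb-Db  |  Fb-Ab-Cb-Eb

i6 - iv - V7 - VI7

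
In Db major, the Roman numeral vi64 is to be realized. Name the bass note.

vi in Db major has root Bb; the chord is Bb-Db-F.
The figure 64 means second inversion — the fifth is in the bass.

F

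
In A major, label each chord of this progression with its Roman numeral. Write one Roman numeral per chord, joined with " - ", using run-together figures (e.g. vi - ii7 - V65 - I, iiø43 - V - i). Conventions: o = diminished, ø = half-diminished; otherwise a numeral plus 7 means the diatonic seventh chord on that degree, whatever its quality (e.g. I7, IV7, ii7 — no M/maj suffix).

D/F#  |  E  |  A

D/F#: root D is the subdominant; major triad there is IV6.
E has root E, degree 5 in A major, so V.
A has root A, degree 1 in A major, so I.

IV6 - V - I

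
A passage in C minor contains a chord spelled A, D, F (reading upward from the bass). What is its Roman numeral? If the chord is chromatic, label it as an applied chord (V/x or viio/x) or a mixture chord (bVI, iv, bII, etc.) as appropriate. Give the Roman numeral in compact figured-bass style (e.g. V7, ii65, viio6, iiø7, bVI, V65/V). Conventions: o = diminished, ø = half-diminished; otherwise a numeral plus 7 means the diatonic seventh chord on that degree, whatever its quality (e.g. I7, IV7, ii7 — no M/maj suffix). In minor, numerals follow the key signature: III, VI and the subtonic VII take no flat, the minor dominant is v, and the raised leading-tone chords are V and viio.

Stacked in thirds the chord is D-F-A: a minor triad on D.
D is the second degree of C minor. This is the minor supertonic, borrowed from the parallel major (the Dorian ii).
With A in the bass the chord is in second inversion, so the figured bass is 64.

ii64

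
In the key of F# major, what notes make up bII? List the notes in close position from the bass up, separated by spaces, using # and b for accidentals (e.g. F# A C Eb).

G B D

Scale degree 2 in F# major is G#; lowering it a half step gives G. bII is the Neapolitan chord — a major triad on the lowered second degree.
So the chord is G-B-D, a major triad.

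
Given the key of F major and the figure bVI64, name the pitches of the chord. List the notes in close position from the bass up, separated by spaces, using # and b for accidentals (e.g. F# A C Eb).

Scale degree 6 in F major is D; lowering it a half step gives Db. bVI64 is a major triad on the lowered sixth degree, borrowed from the parallel minor.
So the chord is Db-F-Ab.
With the 64 figure the chord is in second inversion; from the bass Ab upward in close position it reads Ab-Db-F.

Ab Db F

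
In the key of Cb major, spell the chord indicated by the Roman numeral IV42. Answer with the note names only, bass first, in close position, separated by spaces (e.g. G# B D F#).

The numeral's case and figure indicate a major seventh chord. In Cb major its root, the subdominant, is Fb.
That chord is spelled Fb-Ab-Cb-Eb.
The figured bass 42 indicates third inversion, placing the seventh (Eb) in the bass: Eb-Fb-Ab-Cb.

Eb Fb Ab Cb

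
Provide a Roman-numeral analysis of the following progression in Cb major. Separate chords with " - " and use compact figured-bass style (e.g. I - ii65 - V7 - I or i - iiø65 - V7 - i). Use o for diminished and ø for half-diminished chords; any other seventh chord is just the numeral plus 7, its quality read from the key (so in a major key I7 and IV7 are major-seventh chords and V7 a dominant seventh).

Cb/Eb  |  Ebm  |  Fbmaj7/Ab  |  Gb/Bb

Cb/Eb: major triad on Cb = scale degree 1 → I6.
Ebm has root Eb, degree 3 in Cb major, so iii.
Fbmaj7/Ab has root Fb, degree 4 in Cb major, so IV65.
Gb/Bb has root Gb, degree 5 in Cb major, so V6.

I6 - iii - IV65 - V6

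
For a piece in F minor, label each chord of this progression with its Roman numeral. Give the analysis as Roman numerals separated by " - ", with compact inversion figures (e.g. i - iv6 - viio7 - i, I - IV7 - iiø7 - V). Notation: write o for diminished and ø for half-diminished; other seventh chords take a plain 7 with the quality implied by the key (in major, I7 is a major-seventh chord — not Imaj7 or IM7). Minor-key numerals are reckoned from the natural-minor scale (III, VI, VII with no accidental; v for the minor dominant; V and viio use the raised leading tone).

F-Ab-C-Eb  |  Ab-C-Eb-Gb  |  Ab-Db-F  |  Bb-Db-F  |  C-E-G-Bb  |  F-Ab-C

i7 - V7/VI - VI64 - iv - V7 - i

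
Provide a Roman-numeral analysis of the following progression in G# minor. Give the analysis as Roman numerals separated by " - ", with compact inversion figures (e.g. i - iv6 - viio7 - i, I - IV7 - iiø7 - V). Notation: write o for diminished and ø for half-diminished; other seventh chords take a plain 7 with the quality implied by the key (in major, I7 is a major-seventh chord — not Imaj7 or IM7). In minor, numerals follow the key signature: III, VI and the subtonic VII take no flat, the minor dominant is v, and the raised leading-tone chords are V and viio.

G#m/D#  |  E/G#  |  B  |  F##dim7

G#m/D# has root G#, degree 1 in G# minor, so i64.
E/G# has root E, degree 6 in G# minor, so VI6.
B has root B, degree 3 in G# minor, so III.
F##dim7: fully diminished seventh chord on F## = scale degree 7 → viio7.

i64 - VI6 - III - viio7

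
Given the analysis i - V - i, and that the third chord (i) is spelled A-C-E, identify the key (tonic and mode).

A minor

i is given as A-C-E — a minor triad with root A.
If A is scale degree 1 and the mode makes that degree carry a minor triad, the tonic is A and the mode is minor.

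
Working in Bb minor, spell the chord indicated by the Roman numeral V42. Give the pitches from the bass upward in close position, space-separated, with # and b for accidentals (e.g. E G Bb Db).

In Bb minor, the dominant is F. The dominant is major (leading tone raised), so V is a dominant seventh chord.
That chord is spelled F-A-C-Eb.
With the 42 figure the chord is in third inversion; from the bass Eb upward in close position it reads Eb-F-A-C.

Eb F A C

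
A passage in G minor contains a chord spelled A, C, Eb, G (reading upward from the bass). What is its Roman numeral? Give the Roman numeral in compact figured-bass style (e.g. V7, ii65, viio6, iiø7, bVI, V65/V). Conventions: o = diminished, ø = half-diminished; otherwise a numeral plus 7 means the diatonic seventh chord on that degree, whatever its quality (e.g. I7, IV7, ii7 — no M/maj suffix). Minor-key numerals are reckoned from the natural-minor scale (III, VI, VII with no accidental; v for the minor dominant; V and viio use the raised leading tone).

Stacked in thirds the chord is A-C-Eb-G: a half-diminished seventh chord on A.
A is scale degree 2 in G minor, and a half-diminished seventh chord on that degree is written iiø7.

iiø7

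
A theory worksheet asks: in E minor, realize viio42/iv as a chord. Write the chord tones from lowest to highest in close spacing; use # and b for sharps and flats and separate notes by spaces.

F G# B D

viio42/iv is a secondary leading-tone chord. The target iv is A in E minor; the applied chord is rooted a semitone below, on G#.
Building a fully diminished seventh chord on G# gives G#-B-D-F.
The figured bass 42 indicates third inversion, placing the seventh (F) in the bass: F-G#-B-D.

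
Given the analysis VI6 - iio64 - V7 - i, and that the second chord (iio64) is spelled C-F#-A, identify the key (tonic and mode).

E minor

The chord F#dim/C is a diminished triad rooted on F#; its label is iio64.
Counting down one scale step from F# places the tonic on E; a diminished triad on degree 2 is diatonic only in minor.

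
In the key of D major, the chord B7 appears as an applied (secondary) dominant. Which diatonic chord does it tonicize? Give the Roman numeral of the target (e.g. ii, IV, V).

The chord is a dominant seventh chord on B.
A dominant resolves down a perfect fifth: B → E. In D major, E is scale degree 2, i.e. ii.

ii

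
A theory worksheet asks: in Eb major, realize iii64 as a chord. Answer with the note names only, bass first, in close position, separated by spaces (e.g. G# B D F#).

The numeral's case and figure indicate a minor triad. In Eb major its root, the third degree, is G.
That chord is spelled G-Bb-D.
With the 64 figure the chord is in second inversion; from the bass D upward in close position it reads D-G-Bb.

D G Bb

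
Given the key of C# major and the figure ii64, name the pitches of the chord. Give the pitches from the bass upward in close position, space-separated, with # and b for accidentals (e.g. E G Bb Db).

A# D# F#

In C# major, the supertonic is D#, and the diatonic chord built there is a minor triad.
Stacking thirds from D# gives D#-F#-A#.
With the 64 figure the chord is in second inversion; from the bass A# upward in close position it reads A#-D#-F#.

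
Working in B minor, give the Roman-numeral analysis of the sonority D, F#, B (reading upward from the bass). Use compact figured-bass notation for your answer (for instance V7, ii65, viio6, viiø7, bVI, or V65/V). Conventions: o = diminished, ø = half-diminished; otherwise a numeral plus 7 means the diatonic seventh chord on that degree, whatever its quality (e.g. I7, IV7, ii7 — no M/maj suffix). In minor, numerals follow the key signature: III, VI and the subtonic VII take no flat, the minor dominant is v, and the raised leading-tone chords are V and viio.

The pitches B-D-F# form a minor triad rooted on B.
In B minor, B is the tonic; the diatonic minor triad there is i.
With D in the bass the chord is in first inversion, so the figured bass is 6.

i6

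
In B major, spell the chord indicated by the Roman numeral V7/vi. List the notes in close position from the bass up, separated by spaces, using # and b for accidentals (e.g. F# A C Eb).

The slash means an applied dominant: we want the dominant of vi. In B major, vi is G# minor, and its dominant is built on D#.
Building a dominant seventh chord on D# gives D#-F##-A#-C#.

D# F## A# C#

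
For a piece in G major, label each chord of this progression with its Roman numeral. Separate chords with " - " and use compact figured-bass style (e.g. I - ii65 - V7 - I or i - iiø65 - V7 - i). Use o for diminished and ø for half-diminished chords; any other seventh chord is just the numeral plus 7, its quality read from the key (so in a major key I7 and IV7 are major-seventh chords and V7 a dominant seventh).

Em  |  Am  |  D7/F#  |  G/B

Em: minor triad on E = scale degree 6 → vi.
Am: minor triad on A = scale degree 2 → ii.
D7/F#: dominant seventh chord on D = scale degree 5 → V65.
G/B: root G is the tonic; major triad there is I6.

vi - ii - V65 - I6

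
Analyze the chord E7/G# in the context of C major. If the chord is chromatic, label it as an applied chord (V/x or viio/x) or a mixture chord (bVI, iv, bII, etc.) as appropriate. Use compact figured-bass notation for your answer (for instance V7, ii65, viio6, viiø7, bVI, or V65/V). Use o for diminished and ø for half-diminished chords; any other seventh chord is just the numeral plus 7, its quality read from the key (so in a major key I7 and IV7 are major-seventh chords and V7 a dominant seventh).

V65/vi

The pitches E-G#-B-D form a dominant seventh chord rooted on E.
E is not a diatonic chord root with this quality in C major, but it lies a perfect fifth above A (vi), so the chord functions as an applied dominant of vi.
With G# in the bass the chord is in first inversion, so the figured bass is 65.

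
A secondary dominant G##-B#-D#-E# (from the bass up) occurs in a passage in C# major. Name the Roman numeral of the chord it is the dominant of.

vi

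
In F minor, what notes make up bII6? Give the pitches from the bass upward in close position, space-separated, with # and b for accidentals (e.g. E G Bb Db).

Bb Db Gb

Scale degree 2 in F minor is G; lowering it a half step gives Gb. bII6 is the Neapolitan sixth — a major triad on the lowered second degree, here in its customary first inversion.
So the chord is Gb-Bb-Db, a major triad.
With the 6 figure the chord is in first inversion; from the bass Bb upward in close position it reads Bb-Db-Gb.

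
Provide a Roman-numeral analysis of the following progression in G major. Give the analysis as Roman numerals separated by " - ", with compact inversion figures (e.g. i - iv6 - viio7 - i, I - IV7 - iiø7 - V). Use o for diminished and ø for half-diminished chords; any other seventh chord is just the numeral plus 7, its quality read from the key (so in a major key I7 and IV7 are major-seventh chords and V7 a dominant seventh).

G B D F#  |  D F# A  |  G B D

G-B-D-F#: major seventh chord on G = scale degree 1 → I7.
D-F#-A has root D, degree 5 in G major, so V.
G-B-D: root G is the tonic; major triad there is I.

I7 - V - I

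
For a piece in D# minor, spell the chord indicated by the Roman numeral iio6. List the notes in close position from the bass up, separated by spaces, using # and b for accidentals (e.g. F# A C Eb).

The numeral's case and figure indicate a diminished triad. In D# minor its root, the second degree, is E#.
That chord is spelled E#-G#-B.
With the 6 figure the chord is in first inversion; from the bass G# upward in close position it reads G#-B-E#.

G# B E#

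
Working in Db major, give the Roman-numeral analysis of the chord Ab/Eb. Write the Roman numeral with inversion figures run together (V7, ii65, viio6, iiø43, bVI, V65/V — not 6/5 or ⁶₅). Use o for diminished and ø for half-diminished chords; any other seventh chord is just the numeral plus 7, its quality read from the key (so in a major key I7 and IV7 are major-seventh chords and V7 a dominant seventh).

V64

The pitches Ab-C-Eb form a major triad rooted on Ab.
Ab is scale degree 5 in Db major, and a major triad on that degree is written V.
With Eb in the bass the chord is in second inversion, so the figured bass is 64.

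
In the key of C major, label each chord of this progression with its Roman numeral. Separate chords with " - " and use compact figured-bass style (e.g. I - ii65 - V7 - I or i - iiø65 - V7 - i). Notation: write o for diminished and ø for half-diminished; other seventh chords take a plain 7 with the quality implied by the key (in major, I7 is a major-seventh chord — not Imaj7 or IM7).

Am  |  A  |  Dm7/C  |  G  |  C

vi - V/ii - ii42 - V - I

Am: root A is the submediant; minor triad there is vi.
A: chromatic; A is V of ii, so V/ii.
Dm7/C: minor seventh chord on D = scale degree 2 → ii42.
G has root G, degree 5 in C major, so V.
C: major triad on C = scale degree 1 → I.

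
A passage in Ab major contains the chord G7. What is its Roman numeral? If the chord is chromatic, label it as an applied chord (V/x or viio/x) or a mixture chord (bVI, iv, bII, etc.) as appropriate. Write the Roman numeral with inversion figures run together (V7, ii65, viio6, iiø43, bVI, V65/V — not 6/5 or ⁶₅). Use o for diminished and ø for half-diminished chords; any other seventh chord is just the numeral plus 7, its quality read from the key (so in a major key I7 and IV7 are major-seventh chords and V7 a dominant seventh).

Stacked in thirds the chord is G-B-D-F: a dominant seventh chord on G.
G is not a diatonic chord root with this quality in Ab major, but it lies a perfect fifth above C (iii), so the chord functions as an applied dominant of iii.

V7/iii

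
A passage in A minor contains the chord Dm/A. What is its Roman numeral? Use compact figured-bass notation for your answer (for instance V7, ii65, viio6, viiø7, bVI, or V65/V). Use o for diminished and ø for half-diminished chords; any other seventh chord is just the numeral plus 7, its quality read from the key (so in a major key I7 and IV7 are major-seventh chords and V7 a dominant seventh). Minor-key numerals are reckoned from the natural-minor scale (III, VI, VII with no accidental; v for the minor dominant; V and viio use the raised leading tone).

Stacked in thirds the chord is D-F-A: a minor triad on D.
D is scale degree 4 in A minor, and a minor triad on that degree is written iv.
With A in the bass the chord is in second inversion, so the figured bass is 64.

iv64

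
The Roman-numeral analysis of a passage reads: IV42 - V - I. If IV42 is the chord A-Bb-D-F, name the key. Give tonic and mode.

The anchor chord is a major seventh chord on Bb, labeled IV42.
IV42 on Bb implies Bb is the subdominant; that puts the tonic at F, and the uppercase numeral fits major mode.

F major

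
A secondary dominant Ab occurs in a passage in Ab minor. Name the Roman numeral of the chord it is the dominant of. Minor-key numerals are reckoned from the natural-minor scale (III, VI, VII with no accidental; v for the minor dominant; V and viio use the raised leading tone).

iv

The chord is a major triad on Ab.
A dominant resolves down a perfect fifth: Ab → Db. In Ab minor, Db is scale degree 4, i.e. iv.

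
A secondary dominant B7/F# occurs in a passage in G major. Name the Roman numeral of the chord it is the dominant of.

The chord is a dominant seventh chord on B.
A dominant resolves down a perfect fifth: B → E. In G major, E is scale degree 6, i.e. vi.

vi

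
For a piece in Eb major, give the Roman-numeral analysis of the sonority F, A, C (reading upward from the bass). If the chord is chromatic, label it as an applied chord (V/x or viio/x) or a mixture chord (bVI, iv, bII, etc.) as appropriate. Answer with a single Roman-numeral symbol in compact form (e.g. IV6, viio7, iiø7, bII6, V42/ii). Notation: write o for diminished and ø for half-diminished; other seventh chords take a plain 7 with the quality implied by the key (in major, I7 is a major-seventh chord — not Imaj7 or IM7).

The pitches F-A-C form a major triad rooted on F.
F is not a diatonic chord root with this quality in Eb major, but it lies a perfect fifth above Bb (V), so the chord functions as an applied dominant of V.

V/V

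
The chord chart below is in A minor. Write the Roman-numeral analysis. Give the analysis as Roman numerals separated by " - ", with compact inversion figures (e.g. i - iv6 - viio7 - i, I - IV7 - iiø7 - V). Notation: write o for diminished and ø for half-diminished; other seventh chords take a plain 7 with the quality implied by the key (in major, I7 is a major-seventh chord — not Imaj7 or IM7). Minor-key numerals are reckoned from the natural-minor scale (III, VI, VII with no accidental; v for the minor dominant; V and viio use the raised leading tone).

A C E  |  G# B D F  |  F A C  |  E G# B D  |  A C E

i - viio7 - VI - V7 - i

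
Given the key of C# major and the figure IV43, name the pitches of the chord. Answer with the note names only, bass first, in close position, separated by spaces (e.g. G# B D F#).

C# E# F# A#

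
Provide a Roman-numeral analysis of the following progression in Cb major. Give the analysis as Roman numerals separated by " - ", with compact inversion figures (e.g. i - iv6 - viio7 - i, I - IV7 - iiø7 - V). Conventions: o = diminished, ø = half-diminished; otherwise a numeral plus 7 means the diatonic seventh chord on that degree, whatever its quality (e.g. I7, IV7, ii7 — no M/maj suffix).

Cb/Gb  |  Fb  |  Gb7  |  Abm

I64 - IV - V7 - vi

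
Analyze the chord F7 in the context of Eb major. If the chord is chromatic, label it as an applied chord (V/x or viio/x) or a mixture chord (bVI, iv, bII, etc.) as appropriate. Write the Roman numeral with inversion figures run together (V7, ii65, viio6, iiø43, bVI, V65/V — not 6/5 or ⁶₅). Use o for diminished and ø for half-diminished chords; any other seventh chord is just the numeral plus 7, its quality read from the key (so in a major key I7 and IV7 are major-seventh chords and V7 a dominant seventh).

V7/V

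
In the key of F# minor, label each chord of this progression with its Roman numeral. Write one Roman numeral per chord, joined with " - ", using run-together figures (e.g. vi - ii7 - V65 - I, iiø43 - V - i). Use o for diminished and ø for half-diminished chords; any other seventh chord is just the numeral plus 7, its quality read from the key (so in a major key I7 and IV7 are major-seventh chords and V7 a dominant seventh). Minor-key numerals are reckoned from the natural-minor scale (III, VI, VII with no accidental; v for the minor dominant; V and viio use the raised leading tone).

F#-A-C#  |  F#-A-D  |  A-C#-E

F#-A-C# has root F#, degree 1 in F# minor, so i.
F#-A-D has root D, degree 6 in F# minor, so VI6.
A-C#-E has root A, degree 3 in F# minor, so III.

i - VI6 - III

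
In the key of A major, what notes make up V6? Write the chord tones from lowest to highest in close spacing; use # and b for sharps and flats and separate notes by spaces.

G# B E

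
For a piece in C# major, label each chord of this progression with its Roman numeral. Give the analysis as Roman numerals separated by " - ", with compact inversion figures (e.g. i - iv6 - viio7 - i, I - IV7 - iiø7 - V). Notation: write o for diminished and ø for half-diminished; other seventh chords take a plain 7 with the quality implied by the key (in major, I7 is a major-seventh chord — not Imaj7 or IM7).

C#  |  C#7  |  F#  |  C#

C#: major triad on C# = scale degree 1 → I.
C#7 is the secondary dominant of IV (dominant seventh chord on C#): V7/IV.
F#: root F# is the subdominant; major triad there is IV.
C# has root C#, degree 1 in C# major, so I.

I - V7/IV - IV - I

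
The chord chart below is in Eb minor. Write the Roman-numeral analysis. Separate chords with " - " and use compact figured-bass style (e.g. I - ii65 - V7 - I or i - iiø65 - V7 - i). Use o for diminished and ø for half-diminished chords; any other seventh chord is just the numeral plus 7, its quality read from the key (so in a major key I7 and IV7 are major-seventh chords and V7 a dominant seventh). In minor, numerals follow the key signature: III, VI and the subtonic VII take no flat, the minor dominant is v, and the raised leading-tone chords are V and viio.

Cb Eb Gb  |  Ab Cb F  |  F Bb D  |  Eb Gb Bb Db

VI - iio6 - V64 - i7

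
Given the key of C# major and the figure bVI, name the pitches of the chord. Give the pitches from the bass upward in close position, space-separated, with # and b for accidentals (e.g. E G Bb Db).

bVI is a major triad on the lowered sixth degree, borrowed from the parallel minor. In C# major that root is A.
So the chord is A-C#-E.

A C# E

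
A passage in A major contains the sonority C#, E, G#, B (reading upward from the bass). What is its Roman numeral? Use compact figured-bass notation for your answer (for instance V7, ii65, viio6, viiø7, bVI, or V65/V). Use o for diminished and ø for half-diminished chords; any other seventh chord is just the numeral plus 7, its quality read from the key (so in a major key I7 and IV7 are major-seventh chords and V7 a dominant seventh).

iii7

The pitches C#-E-G#-B form a minor seventh chord rooted on C#.
C# is scale degree 3 in A major, and a minor seventh chord on that degree is written iii7.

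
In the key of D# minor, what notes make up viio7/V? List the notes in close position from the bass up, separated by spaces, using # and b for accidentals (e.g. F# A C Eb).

viio7/V is a secondary leading-tone chord. The target V is A# in D# minor; the applied chord is rooted a semitone below, on G##.
Building a fully diminished seventh chord on G## gives G##-B#-D#-F#.

G## B# D# F#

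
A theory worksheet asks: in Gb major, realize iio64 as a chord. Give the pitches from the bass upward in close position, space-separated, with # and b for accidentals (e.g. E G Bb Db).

Ebb Ab Cb

Scale degree 2 in Gb major is Ab; here the chord built on it is altered to a diminished triad. iio64 is the diminished supertonic triad, borrowed from the parallel minor.
So the chord is Ab-Cb-Ebb, a diminished triad.
The figured bass 64 indicates second inversion, placing the fifth (Ebb) in the bass: Ebb-Ab-Cb.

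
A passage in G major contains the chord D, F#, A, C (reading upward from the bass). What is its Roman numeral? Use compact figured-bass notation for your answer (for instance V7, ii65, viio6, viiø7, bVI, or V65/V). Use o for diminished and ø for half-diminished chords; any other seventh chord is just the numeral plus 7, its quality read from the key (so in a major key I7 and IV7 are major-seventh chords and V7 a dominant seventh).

V7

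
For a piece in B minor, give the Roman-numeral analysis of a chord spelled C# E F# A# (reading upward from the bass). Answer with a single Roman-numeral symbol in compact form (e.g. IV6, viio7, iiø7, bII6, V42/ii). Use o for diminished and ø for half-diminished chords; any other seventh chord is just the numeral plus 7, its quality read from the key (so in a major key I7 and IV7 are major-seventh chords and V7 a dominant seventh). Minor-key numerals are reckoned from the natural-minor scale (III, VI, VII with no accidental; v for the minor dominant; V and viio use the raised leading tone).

V43

The pitches F#-A#-C#-E form a dominant seventh chord rooted on F#.
F# is scale degree 5 in B minor, and a dominant seventh chord on that degree is written V7.
With C# in the bass the chord is in second inversion, so the figured bass is 43.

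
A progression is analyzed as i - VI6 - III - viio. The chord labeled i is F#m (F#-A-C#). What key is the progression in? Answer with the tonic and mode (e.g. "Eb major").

i is given as F#-A-C# — a minor triad with root F#.
If F# is scale degree 1 and the mode makes that degree carry a minor triad, the tonic is F# and the mode is minor.

F# minor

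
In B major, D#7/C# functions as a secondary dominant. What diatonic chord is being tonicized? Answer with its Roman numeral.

The chord is a dominant seventh chord on D#.
A dominant resolves down a perfect fifth: D# → G#. In B major, G# is scale degree 6, i.e. vi.

vi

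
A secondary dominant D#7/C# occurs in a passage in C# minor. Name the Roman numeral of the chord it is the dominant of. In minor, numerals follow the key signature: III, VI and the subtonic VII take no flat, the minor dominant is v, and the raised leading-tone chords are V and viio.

The chord is a dominant seventh chord on D#.
A dominant resolves down a perfect fifth: D# → G#. In C# minor, G# is scale degree 5, i.e. V.

V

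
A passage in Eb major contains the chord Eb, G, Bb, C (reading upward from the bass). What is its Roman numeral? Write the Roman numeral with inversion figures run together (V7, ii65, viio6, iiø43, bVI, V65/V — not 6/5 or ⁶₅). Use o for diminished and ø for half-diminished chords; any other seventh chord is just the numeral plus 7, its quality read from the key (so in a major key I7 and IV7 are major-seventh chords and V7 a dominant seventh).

vi65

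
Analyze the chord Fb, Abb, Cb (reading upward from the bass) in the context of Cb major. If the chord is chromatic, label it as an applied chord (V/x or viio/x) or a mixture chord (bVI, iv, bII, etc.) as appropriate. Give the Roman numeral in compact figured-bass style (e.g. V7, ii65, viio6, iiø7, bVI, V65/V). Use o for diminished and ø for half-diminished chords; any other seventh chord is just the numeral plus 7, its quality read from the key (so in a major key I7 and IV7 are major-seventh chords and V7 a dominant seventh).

iv

The pitches Fb-Abb-Cb form a minor triad rooted on Fb.
Fb is the fourth degree of Cb major. This is the minor subdominant, borrowed from the parallel minor.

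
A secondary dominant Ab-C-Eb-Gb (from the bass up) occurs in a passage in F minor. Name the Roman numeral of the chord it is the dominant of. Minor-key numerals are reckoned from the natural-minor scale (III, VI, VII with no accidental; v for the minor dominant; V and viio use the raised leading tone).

The chord is a dominant seventh chord on Ab.
A dominant resolves down a perfect fifth: Ab → Db. In F minor, Db is scale degree 6, i.e. VI.

VI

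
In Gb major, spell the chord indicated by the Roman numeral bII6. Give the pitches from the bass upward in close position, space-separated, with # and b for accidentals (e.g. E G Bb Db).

Cb Ebb Abb

bII6 is the Neapolitan sixth — a major triad on the lowered second degree, here in its customary first inversion. In Gb major that root is Abb.
So the chord is Abb-Cb-Ebb.
With the 6 figure the chord is in first inversion; from the bass Cb upward in close position it reads Cb-Ebb-Abb.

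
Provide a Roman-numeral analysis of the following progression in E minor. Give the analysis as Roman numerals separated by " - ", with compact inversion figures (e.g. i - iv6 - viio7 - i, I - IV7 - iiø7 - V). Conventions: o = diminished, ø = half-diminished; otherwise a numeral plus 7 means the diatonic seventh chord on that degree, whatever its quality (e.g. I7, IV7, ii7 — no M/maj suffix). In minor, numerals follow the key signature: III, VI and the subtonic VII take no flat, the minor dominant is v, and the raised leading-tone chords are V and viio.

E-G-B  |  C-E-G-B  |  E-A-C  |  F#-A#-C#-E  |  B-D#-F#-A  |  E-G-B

i - VI7 - iv64 - V7/V - V7 - i

E-G-B: root E is the tonic; minor triad there is i.
C-E-G-B: major seventh chord on C = scale degree 6 → VI7.
E-A-C has root A, degree 4 in E minor, so iv64.
F#-A#-C#-E: a dominant seventh chord on F#, the applied dominant of V → V7/V.
B-D#-F#-A: dominant seventh chord on B = scale degree 5 → V7.
E-G-B has root E, degree 1 in E minor, so i.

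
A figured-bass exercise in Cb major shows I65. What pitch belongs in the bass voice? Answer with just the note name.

I in Cb major has root Cb; the chord is Cb-Eb-Gb-Bb.
The figure 65 means first inversion — the third is in the bass.

Eb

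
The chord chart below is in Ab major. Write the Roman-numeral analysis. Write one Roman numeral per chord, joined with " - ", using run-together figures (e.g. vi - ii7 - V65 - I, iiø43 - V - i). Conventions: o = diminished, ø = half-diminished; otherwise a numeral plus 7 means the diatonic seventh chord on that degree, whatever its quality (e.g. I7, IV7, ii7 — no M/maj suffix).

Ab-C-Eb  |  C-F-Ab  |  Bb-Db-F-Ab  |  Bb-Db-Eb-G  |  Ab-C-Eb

I - vi64 - ii7 - V43 - I

Ab-C-Eb: major triad on Ab = scale degree 1 → I.
C-F-Ab has root F, degree 6 in Ab major, so vi64.
Bb-Db-F-Ab: minor seventh chord on Bb = scale degree 2 → ii7.
Bb-Db-Eb-G: dominant seventh chord on Eb = scale degree 5 → V43.
Ab-C-Eb has root Ab, degree 1 in Ab major, so I.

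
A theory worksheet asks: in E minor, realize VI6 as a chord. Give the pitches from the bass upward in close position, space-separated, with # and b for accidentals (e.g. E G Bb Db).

The numeral's case and figure indicate a major triad. In E minor its root, scale degree 6, is C.
Stacking thirds from C gives C-E-G.
With the 6 figure the chord is in first inversion; from the bass E upward in close position it reads E-G-C.

E G C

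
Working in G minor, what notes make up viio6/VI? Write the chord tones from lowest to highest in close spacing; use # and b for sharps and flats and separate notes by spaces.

The slash marks an applied leading-tone chord: viio of VI. In G minor, VI is Eb, so the leading tone to it is D, a half step below.
Building a diminished triad on D gives D-F-Ab.
With the 6 figure the chord is in first inversion; from the bass F upward in close position it reads F-Ab-D.

F Ab D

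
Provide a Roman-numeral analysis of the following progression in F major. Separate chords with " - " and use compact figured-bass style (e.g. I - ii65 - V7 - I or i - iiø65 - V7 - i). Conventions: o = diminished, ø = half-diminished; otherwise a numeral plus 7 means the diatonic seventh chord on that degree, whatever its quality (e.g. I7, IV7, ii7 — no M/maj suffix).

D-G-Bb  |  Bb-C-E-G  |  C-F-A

ii64 - V42 - I64

D-G-Bb: root G is the supertonic; minor triad there is ii64.
Bb-C-E-G: dominant seventh chord on C = scale degree 5 → V42.
C-F-A: root F is the tonic; major triad there is I64.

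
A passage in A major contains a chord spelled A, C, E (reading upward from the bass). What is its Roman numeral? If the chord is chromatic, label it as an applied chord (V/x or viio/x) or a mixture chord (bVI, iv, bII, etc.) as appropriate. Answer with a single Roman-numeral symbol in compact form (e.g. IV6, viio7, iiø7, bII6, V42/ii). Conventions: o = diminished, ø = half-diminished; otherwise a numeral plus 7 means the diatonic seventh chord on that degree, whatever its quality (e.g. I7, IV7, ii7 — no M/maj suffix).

Stacked in thirds the chord is A-C-E: a minor triad on A.
A is the first degree of A major. This is the minor tonic, borrowed from the parallel minor.

i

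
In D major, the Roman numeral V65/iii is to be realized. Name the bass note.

E#

The applied chord V65/iii is rooted on C#: C#-E#-G#-B.
The figure 65 means first inversion — the third is in the bass.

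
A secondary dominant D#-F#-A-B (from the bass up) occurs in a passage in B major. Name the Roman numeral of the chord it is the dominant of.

IV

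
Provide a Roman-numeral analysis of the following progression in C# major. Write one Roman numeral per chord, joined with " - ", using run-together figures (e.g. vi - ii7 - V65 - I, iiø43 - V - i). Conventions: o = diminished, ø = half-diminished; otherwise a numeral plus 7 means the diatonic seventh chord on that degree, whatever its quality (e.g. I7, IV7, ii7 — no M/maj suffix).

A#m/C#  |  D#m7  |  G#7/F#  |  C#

A#m/C# has root A#, degree 6 in C# major, so vi6.
D#m7: minor seventh chord on D# = scale degree 2 → ii7.
G#7/F#: root G# is the dominant; dominant seventh chord there is V42.
C# has root C#, degree 1 in C# major, so I.

vi6 - ii7 - V42 - I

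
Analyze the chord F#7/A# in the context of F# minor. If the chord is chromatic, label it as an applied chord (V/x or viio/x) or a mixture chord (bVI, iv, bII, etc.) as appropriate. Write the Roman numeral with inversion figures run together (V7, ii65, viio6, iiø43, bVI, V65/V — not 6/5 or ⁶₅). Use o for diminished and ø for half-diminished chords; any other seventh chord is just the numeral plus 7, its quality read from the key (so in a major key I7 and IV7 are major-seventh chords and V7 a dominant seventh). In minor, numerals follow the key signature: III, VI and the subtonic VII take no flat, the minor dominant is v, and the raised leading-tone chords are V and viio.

The pitches F#-A#-C#-E form a dominant seventh chord rooted on F#.
F# is not a diatonic chord root with this quality in F# minor, but it lies a perfect fifth above B (iv), so the chord functions as an applied dominant of iv.
With A# in the bass the chord is in first inversion, so the figured bass is 65.

V65/iv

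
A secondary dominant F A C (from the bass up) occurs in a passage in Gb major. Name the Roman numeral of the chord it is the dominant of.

iii

The chord is a major triad on F.
A dominant resolves down a perfect fifth: F → Bb. In Gb major, Bb is scale degree 3, i.e. iii.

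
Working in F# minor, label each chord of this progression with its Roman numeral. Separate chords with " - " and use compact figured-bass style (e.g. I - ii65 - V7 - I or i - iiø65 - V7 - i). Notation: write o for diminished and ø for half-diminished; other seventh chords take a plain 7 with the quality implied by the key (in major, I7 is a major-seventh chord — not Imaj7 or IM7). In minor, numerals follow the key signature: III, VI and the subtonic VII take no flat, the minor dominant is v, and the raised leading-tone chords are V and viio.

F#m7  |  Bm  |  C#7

i7 - iv - V7

F#m7: root F# is the tonic; minor seventh chord there is i7.
Bm: minor triad on B = scale degree 4 → iv.
C#7: root C# is the dominant; dominant seventh chord there is V7.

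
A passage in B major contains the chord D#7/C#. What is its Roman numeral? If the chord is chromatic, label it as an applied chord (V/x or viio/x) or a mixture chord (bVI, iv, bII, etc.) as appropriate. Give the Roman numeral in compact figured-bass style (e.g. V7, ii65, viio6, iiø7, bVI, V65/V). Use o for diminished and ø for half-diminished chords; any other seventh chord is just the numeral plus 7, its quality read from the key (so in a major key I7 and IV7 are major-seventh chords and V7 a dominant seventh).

Stacked in thirds the chord is D#-F##-A#-C#: a dominant seventh chord on D#.
D# is not a diatonic chord root with this quality in B major, but it lies a perfect fifth above G# (vi), so the chord functions as an applied dominant of vi.
With C# in the bass the chord is in third inversion, so the figured bass is 42.

V42/vi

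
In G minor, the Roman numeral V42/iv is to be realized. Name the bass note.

F

The applied chord V42/iv is rooted on G: G-B-D-F.
The figure 42 means third inversion — the seventh is in the bass.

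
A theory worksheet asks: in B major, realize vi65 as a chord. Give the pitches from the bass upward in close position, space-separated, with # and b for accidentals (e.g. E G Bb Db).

In B major, the sixth degree is G#, and the diatonic chord built there is a minor seventh chord.
That chord is spelled G#-B-D#-F#.
With the 65 figure the chord is in first inversion; from the bass B upward in close position it reads B-D#-F#-G#.

B D# F# G#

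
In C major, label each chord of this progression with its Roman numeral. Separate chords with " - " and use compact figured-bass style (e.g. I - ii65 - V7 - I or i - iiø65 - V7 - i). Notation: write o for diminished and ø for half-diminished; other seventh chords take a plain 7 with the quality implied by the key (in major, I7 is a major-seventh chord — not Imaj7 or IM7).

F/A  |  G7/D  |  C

IV6 - V43 - I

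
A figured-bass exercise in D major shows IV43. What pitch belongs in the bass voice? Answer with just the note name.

IV in D major has root G; the chord is G-B-D-F#.
The figure 43 means second inversion — the fifth is in the bass.

D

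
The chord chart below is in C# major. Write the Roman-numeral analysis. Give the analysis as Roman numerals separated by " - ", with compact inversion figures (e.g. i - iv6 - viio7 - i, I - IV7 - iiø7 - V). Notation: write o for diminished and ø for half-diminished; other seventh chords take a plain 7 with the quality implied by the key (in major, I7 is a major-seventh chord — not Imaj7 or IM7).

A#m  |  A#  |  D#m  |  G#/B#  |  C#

vi - V/ii - ii - V6 - I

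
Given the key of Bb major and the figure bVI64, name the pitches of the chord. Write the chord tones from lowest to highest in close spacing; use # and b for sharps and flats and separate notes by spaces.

Db Gb Bb

bVI64 is a major triad on the lowered sixth degree, borrowed from the parallel minor. In Bb major that root is Gb.
So the chord is Gb-Bb-Db, a major triad.
The figured bass 64 indicates second inversion, placing the fifth (Db) in the bass: Db-Gb-Bb.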